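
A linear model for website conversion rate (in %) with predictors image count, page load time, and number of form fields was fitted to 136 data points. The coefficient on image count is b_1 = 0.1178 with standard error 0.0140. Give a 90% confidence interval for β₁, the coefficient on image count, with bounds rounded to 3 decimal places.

df = n − k − 1 = 136 − 3 − 1 = 132.
t* = t_{0.05, 132} = 1.656479.
Margin = t* × SE = 1.656479 × 0.0140 = 0.02319.
CI: 0.1178 ± 0.02319 → (0.095, 0.141).
With 90% confidence, each one-unit increase in image count is associated with a change of between 0.095 and 0.141 % in website conversion rate, holding the other predictors fixed.

(0.095, 0.141)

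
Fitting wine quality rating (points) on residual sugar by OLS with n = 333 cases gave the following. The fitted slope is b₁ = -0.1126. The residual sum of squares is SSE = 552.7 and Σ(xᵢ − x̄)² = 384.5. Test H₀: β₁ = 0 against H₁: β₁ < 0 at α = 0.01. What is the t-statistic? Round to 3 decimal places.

t = -1.709

MSE = SSE/(n − 2) = 552.7/331 = 1.66979.
SE(b₁) = √(MSE/Sₓₓ) = √(1.66979/384.5) = 0.0658996.
t = -0.1126 / 0.0658996 = -1.709.
df = n − 2 = 331.
One-sided p ≈ 0.0442, which is ≥ 0.01, so fail to reject H₀.
The data do not give significant evidence that the true slope on residual sugar is negative.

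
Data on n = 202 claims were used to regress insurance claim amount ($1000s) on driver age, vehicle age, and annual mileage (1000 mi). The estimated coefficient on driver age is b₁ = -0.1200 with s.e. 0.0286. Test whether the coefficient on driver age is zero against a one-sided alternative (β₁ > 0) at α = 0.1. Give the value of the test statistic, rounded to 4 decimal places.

H₀: β₁ = 0 vs H₁: β₁ > 0.
t = (b₁ − β₁⁰)/SE = -0.1200 / 0.0286 = -4.1958.
df = n − k − 1 = 202 − 3 − 1 = 198.
One-sided p ≈ 1.0000, which is ≥ 0.1, so fail to reject H₀.
The data do not give significant evidence that the true slope on driver age is positive, holding the other predictors fixed.

t = -4.1958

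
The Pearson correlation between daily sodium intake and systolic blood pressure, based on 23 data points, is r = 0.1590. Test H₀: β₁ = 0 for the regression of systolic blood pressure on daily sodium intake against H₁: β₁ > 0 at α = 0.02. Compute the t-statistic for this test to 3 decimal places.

t = r·√(n − 2)/√(1 − r²) = 0.1590·√21/√0.974719 = 0.738.
df = n − 2 = 21.
One-sided p ≈ 0.2343, which is ≥ 0.02, so fail to reject H₀.
The data do not give significant evidence of a linear association between daily sodium intake and systolic blood pressure.

t = 0.738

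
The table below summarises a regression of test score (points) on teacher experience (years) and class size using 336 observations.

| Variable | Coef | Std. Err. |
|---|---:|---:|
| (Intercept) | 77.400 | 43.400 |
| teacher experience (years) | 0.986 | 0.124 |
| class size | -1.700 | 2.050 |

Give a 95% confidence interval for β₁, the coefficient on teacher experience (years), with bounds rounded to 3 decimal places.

(0.742, 1.230)

Read off: b = 0.986, SE = 0.124 for teacher experience (years).
df = n − k − 1 = 336 − 2 − 1 = 333.
t* = t_{0.025, 333} = 1.967113.
Margin = t* × SE = 1.967113 × 0.124 = 0.24392.
CI: 0.986 ± 0.24392 → (0.742, 1.230).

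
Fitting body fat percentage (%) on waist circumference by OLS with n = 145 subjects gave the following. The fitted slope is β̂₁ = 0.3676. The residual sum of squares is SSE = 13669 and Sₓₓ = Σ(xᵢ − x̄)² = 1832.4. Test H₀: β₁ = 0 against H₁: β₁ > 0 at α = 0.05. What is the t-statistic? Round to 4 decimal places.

t = 1.6095

MSE = SSE/(n − 2) = 13669/143 = 95.5874.
SE(β̂₁) = √(MSE/Sₓₓ) = √(95.5874/1832.4) = 0.228397.
t = 0.3676 / 0.228397 = 1.6095.
df = n − 2 = 143.
One-sided p ≈ 0.0549, which is ≥ 0.05, so fail to reject H₀.
The data do not give significant evidence that the true slope on waist circumference is positive.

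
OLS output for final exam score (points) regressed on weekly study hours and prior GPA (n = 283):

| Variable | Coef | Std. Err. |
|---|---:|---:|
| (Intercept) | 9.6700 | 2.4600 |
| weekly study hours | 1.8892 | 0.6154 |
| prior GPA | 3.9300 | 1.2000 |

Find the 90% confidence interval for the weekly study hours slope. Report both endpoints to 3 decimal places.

(0.874, 2.905)

Read off: b = 1.8892, SE = 0.6154 for weekly study hours.
df = n − k − 1 = 283 − 2 − 1 = 280.
t* = t_{0.05, 280} = 1.650314.
Margin = t* × SE = 1.650314 × 0.6154 = 1.01560.
CI: 1.8892 ± 1.01560 → (0.874, 2.905).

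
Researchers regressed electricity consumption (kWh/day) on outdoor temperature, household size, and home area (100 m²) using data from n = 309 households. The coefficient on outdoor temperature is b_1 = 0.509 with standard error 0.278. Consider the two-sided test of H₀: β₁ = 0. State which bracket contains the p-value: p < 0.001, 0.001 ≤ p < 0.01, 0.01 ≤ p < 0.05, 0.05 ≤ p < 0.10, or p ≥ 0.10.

t = 0.509 / 0.278 = 1.831.
df = n − k − 1 = 309 − 3 − 1 = 305.
Two-sided p = 2·P(T_{305} > |t|) ≈ 0.0681.
So 0.05 ≤ p < 0.10.

0.05 ≤ p < 0.10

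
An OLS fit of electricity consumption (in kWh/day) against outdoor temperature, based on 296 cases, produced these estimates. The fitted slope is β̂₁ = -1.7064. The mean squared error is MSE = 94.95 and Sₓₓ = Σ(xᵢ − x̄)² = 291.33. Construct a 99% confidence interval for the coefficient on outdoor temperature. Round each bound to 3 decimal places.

(-3.187, -0.226)

SE(β̂₁) = √(MSE/Sₓₓ) = √(94.95/291.33) = 0.570893.
df = n − 2 = 294.
t* = t_{0.005, 294} = 2.592655.
Margin = t* × SE = 2.592655 × 0.570893 = 1.48013.
CI: -1.7064 ± 1.48013 → (-3.187, -0.226).
With 99% confidence, each one-unit increase in outdoor temperature is associated with a change of between -3.187 and -0.226 kWh/day in electricity consumption.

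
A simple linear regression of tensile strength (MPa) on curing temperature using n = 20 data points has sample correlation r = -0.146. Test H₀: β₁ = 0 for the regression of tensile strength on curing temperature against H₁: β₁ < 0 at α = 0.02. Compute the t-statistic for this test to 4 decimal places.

t = -0.6261

t = r·√(n − 2)/√(1 − r²) = -0.146·√18/√0.978684 = -0.6261.
df = n − 2 = 18.
One-sided p ≈ 0.2695, which is ≥ 0.02, so fail to reject H₀.
The data do not give significant evidence of a linear association between curing temperature and tensile strength.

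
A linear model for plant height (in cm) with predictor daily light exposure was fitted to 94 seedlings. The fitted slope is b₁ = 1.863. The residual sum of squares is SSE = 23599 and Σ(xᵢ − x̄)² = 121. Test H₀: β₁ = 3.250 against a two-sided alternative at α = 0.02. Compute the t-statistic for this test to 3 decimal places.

t = -0.953

MSE = SSE/(n − 2) = 23599/92 = 256.511.
SE(b₁) = √(MSE/Sₓₓ) = √(256.511/121) = 1.456.
t = (1.863 − 3.250) / 1.456 = -0.953.
df = n − 2 = 92.
Two-sided p ≈ 0.3433, which is ≥ 0.02, so fail to reject H₀.
The data are consistent with a true slope of 3.250 cm per unit of daily light exposure.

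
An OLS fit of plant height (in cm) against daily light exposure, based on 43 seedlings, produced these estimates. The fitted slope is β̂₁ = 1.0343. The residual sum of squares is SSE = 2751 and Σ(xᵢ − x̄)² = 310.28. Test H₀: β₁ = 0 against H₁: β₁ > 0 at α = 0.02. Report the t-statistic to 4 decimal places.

t = 2.2242

MSE = SSE/(n − 2) = 2751/41 = 67.0976.
SE(β̂₁) = √(MSE/Sₓₓ) = √(67.0976/310.28) = 0.465025.
t = 1.0343 / 0.465025 = 2.2242.
df = n − 2 = 41.
One-sided p ≈ 0.0159, which is < 0.02, so reject H₀.
There is evidence that the true slope on daily light exposure is positive.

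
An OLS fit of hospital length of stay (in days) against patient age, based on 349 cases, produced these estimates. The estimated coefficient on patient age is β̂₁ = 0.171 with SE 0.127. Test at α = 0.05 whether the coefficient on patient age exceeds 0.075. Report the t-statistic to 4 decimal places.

H₀: β₁ = 0.075 vs H₁: β₁ > 0.075.
t = (β̂₁ − β₁⁰)/SE = (0.171 − 0.075) / 0.127 = 0.7559.
df = n − 2 = 349 − 2 = 347.
One-sided p ≈ 0.2251, which is ≥ 0.05, so fail to reject H₀.
The data do not give significant evidence that the true slope on patient age exceeds 0.075 days per unit.

t = 0.7559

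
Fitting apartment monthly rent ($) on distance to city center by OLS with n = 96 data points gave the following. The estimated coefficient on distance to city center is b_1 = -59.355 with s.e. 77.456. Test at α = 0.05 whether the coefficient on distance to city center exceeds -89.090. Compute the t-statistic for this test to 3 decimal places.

t = 0.384

H₀: β₁ = -89.090 vs H₁: β₁ > -89.090.
t = (b_1 − β₁⁰)/SE = (-59.355 − (-89.090)) / 77.456 = 0.384.
df = n − 2 = 96 − 2 = 94.
One-sided p ≈ 0.3510, which is ≥ 0.05, so fail to reject H₀.
The data do not give significant evidence that the true slope on distance to city center exceeds -89.090 $ per unit.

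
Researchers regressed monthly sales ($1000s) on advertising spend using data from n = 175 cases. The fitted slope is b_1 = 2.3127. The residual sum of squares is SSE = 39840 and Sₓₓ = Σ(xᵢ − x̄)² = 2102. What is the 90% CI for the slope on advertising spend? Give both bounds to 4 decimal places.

MSE = SSE/(n − 2) = 39840/173 = 230.289.
SE(b_1) = √(MSE/Sₓₓ) = √(230.289/2102) = 0.330994.
df = n − 2 = 173.
t* = t_{0.05, 173} = 1.653709.
Margin = t* × SE = 1.653709 × 0.330994 = 0.547368.
CI: 2.3127 ± 0.547368 → (1.7653, 2.8601).
With 90% confidence, each one-unit increase in advertising spend is associated with a change of between 1.7653 and 2.8601 $1000s in monthly sales.

(1.7653, 2.8601)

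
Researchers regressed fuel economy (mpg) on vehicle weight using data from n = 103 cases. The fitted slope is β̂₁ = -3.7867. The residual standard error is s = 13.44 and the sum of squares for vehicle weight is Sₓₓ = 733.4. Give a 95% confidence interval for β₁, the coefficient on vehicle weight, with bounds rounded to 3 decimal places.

(-4.771, -2.802)

SE(β̂₁) = s/√Sₓₓ = 13.44/√733.4 = 0.496282.
df = n − 2 = 101.
t* = t_{0.025, 101} = 1.983731.
Margin = t* × SE = 1.983731 × 0.496282 = 0.98449.
CI: -3.7867 ± 0.98449 → (-4.771, -2.802).
With 95% confidence, each one-unit increase in vehicle weight is associated with a change of between -4.771 and -2.802 mpg in fuel economy.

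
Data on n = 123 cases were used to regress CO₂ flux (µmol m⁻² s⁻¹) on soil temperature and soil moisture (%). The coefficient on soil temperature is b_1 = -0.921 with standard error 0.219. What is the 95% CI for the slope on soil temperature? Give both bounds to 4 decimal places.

df = n − k − 1 = 123 − 2 − 1 = 120.
t* = t_{0.025, 120} = 1.97993.
Margin = t* × SE = 1.97993 × 0.219 = 0.433605.
CI: -0.921 ± 0.433605 → (-1.3546, -0.4874).
With 95% confidence, each one-unit increase in soil temperature is associated with a change of between -1.3546 and -0.4874 µmol m⁻² s⁻¹ in CO₂ flux, holding the other predictors fixed.

(-1.3546, -0.4874)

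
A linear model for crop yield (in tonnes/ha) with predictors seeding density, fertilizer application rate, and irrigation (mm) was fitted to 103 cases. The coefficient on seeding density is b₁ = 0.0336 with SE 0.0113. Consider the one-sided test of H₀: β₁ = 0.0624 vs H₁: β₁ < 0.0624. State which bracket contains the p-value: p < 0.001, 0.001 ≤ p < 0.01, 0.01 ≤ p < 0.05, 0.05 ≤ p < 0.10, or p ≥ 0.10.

t = (0.0336 − 0.0624) / 0.0113 = -2.549.
df = n − k − 1 = 103 − 3 − 1 = 99.
One-sided p = P(T_{99} < t) ≈ 0.0062.
So 0.001 ≤ p < 0.01.

0.001 ≤ p < 0.01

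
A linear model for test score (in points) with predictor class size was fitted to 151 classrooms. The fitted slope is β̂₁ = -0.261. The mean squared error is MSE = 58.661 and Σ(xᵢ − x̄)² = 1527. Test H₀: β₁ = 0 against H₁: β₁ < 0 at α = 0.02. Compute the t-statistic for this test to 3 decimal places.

SE(β̂₁) = √(MSE/Sₓₓ) = √(58.661/1527) = 0.196.
t = -0.261 / 0.196 = -1.332.
df = n − 2 = 149.
One-sided p ≈ 0.0925, which is ≥ 0.02, so fail to reject H₀.
The data do not give significant evidence that the true slope on class size is negative.

t = -1.332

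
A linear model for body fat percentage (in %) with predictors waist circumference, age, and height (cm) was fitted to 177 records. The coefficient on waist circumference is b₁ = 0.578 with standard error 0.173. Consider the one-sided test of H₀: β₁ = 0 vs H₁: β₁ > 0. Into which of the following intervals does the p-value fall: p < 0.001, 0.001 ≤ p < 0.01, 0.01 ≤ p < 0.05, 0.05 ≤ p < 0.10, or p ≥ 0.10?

p < 0.001

t = 0.578 / 0.173 = 3.341.
df = n − k − 1 = 177 − 3 − 1 = 173.
One-sided p = P(T_{173} > t) ≈ 0.0005.
So p < 0.001.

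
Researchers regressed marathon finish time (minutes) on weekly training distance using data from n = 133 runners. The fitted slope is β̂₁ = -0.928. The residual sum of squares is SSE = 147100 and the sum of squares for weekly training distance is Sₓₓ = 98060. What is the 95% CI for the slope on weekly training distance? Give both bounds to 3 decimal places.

MSE = SSE/(n − 2) = 147100/131 = 1122.9.
SE(β̂₁) = √(MSE/Sₓₓ) = √(1122.9/98060) = 0.10701.
df = n − 2 = 131.
t* = t_{0.025, 131} = 1.978239.
Margin = t* × SE = 1.978239 × 0.10701 = 0.21169.
CI: -0.928 ± 0.21169 → (-1.140, -0.716).
With 95% confidence, each one-unit increase in weekly training distance is associated with a change of between -1.140 and -0.716 minutes in marathon finish time.

(-1.140, -0.716)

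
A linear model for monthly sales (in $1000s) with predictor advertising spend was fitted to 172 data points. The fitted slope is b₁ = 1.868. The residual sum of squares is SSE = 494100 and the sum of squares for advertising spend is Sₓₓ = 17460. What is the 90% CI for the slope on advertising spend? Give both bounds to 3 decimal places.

(1.193, 2.543)

MSE = SSE/(n − 2) = 494100/170 = 2906.47.
SE(b₁) = √(MSE/Sₓₓ) = √(2906.47/17460) = 0.408001.
df = n − 2 = 170.
t* = t_{0.05, 170} = 1.653866.
Margin = t* × SE = 1.653866 × 0.408001 = 0.67478.
CI: 1.868 ± 0.67478 → (1.193, 2.543).
With 90% confidence, each one-unit increase in advertising spend is associated with a change of between 1.193 and 2.543 $1000s in monthly sales.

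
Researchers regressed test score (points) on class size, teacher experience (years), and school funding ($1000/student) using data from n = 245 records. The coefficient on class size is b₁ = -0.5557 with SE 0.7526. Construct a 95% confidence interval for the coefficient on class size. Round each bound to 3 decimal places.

df = n − k − 1 = 245 − 3 − 1 = 241.
t* = t_{0.025, 241} = 1.969856.
Margin = t* × SE = 1.969856 × 0.7526 = 1.48251.
CI: -0.5557 ± 1.48251 → (-2.038, 0.927).
With 95% confidence, each one-unit increase in class size is associated with a change of between -2.038 and 0.927 points in test score, holding the other predictors fixed.

(-2.038, 0.927)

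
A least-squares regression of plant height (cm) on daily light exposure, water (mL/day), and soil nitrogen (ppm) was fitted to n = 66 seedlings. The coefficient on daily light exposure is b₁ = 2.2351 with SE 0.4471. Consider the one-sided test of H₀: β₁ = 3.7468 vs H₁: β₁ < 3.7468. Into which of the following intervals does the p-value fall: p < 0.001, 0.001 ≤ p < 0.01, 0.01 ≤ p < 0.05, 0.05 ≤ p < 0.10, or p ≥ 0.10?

p < 0.001

t = (2.2351 − 3.7468) / 0.4471 = -3.381.
df = n − k − 1 = 66 − 3 − 1 = 62.
One-sided p = P(T_{62} < t) ≈ 0.0006.
So p < 0.001.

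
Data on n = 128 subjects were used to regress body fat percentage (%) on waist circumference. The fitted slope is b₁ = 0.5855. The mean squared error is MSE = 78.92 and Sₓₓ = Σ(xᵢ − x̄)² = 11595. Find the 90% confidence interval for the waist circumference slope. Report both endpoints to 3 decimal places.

(0.449, 0.722)

SE(b₁) = √(MSE/Sₓₓ) = √(78.92/11595) = 0.0825008.
df = n − 2 = 126.
t* = t_{0.05, 126} = 1.657037.
Margin = t* × SE = 1.657037 × 0.0825008 = 0.13671.
CI: 0.5855 ± 0.13671 → (0.449, 0.722).
With 90% confidence, each one-unit increase in waist circumference is associated with a change of between 0.449 and 0.722 % in body fat percentage.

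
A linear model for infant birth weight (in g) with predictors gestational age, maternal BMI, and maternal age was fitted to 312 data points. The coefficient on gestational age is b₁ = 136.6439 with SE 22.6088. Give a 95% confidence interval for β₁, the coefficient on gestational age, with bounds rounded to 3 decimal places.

(92.157, 181.131)

df = n − k − 1 = 312 − 3 − 1 = 308.
t* = t_{0.025, 308} = 1.967696.
Margin = t* × SE = 1.967696 × 22.6088 = 44.48725.
CI: 136.6439 ± 44.48725 → (92.157, 181.131).
With 95% confidence, each one-unit increase in gestational age is associated with a change of between 92.157 and 181.131 g in infant birth weight, holding the other predictors fixed.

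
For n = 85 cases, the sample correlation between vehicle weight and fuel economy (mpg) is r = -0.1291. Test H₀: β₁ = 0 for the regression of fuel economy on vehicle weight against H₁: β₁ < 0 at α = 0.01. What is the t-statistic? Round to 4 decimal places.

t = -1.1861

t = r·√(n − 2)/√(1 − r²) = -0.1291·√83/√0.983333 = -1.1861.
df = n − 2 = 83.
One-sided p ≈ 0.1195, which is ≥ 0.01, so fail to reject H₀.
The data do not give significant evidence of a linear association between vehicle weight and fuel economy.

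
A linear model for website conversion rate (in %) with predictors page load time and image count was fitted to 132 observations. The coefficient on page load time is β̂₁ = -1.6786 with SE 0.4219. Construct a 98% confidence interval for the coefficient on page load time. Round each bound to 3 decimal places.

(-2.672, -0.685)

df = n − k − 1 = 132 − 2 − 1 = 129.
t* = t_{0.01, 129} = 2.355602.
Margin = t* × SE = 2.355602 × 0.4219 = 0.99383.
CI: -1.6786 ± 0.99383 → (-2.672, -0.685).
With 98% confidence, each one-unit increase in page load time is associated with a change of between -2.672 and -0.685 % in website conversion rate, holding the other predictors fixed.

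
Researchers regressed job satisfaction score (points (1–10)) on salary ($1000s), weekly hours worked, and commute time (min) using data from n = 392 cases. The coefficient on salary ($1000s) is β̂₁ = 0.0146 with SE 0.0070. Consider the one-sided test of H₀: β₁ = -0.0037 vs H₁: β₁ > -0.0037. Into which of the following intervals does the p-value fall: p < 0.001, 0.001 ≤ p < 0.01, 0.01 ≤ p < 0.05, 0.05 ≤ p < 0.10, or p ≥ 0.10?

t = (0.0146 − (-0.0037)) / 0.0070 = 2.614.
df = n − k − 1 = 392 − 3 − 1 = 388.
One-sided p = P(T_{388} > t) ≈ 0.0046.
So 0.001 ≤ p < 0.01.

0.001 ≤ p < 0.01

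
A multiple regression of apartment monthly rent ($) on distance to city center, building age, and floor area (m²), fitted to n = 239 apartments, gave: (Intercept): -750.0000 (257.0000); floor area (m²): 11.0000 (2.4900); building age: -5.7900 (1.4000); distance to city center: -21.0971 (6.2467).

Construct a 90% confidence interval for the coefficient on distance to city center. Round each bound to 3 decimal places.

Read off: b = -21.0971, SE = 6.2467 for distance to city center.
df = n − k − 1 = 239 − 3 − 1 = 235.
t* = t_{0.05, 235} = 1.651364.
Margin = t* × SE = 1.651364 × 6.2467 = 10.31557.
CI: -21.0971 ± 10.31557 → (-31.413, -10.782).

(-31.413, -10.782)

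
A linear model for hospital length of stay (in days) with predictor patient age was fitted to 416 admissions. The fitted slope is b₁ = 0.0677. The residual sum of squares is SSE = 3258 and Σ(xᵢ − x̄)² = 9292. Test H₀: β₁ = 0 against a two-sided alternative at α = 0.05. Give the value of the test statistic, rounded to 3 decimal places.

t = 2.326

MSE = SSE/(n − 2) = 3258/414 = 7.86957.
SE(b₁) = √(MSE/Sₓₓ) = √(7.86957/9292) = 0.0291019.
t = 0.0677 / 0.0291019 = 2.326.
df = n − 2 = 414.
Two-sided p ≈ 0.0205, which is < 0.05, so reject H₀.
There is evidence that patient age is associated with hospital length of stay.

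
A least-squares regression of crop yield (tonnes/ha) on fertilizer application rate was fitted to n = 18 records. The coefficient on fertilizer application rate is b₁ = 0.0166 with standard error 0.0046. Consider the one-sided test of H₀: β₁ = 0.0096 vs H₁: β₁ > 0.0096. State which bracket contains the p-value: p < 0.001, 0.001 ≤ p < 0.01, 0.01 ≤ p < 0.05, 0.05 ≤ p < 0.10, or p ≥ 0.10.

0.05 ≤ p < 0.10

t = (0.0166 − 0.0096) / 0.0046 = 1.522.
df = n − 2 = 18 − 2 = 16.
One-sided p = P(T_{16} > t) ≈ 0.0738.
So 0.05 ≤ p < 0.10.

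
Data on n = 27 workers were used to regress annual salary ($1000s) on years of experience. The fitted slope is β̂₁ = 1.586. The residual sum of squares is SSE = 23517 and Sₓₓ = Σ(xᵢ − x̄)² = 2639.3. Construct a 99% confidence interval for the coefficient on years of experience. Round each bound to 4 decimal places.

MSE = SSE/(n − 2) = 23517/25 = 940.68.
SE(β̂₁) = √(MSE/Sₓₓ) = √(940.68/2639.3) = 0.597003.
df = n − 2 = 25.
t* = t_{0.005, 25} = 2.787436.
Margin = t* × SE = 2.787436 × 0.597003 = 1.664108.
CI: 1.586 ± 1.664108 → (-0.0781, 3.2501).
With 99% confidence, each one-unit increase in years of experience is associated with a change of between -0.0781 and 3.2501 $1000s in annual salary.

(-0.0781, 3.2501)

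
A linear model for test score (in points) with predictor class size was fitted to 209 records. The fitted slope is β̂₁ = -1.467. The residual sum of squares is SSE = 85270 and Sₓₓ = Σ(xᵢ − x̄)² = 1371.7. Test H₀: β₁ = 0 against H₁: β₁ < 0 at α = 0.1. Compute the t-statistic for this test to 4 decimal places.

MSE = SSE/(n − 2) = 85270/207 = 411.932.
SE(β̂₁) = √(MSE/Sₓₓ) = √(411.932/1371.7) = 0.548004.
t = -1.467 / 0.548004 = -2.6770.
df = n − 2 = 207.
One-sided p ≈ 0.0040, which is < 0.1, so reject H₀.
There is evidence that the true slope on class size is negative.

t = -2.6770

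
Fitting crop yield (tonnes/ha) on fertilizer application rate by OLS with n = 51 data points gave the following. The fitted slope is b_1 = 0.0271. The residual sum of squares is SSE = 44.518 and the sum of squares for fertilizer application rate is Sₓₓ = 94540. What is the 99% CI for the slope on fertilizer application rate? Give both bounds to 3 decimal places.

MSE = SSE/(n − 2) = 44.518/49 = 0.908531.
SE(b_1) = √(MSE/Sₓₓ) = √(0.908531/94540) = 0.0031.
df = n − 2 = 49.
t* = t_{0.005, 49} = 2.679952.
Margin = t* × SE = 2.679952 × 0.0031 = 0.00831.
CI: 0.0271 ± 0.00831 → (0.019, 0.035).
With 99% confidence, each one-unit increase in fertilizer application rate is associated with a change of between 0.019 and 0.035 tonnes/ha in crop yield.

(0.019, 0.035)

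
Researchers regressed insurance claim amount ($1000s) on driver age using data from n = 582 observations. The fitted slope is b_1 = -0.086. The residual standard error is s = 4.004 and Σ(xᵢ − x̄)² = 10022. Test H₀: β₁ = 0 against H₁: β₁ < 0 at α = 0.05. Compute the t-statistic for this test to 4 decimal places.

t = -2.1502

SE(b_1) = s/√Sₓₓ = 4.004/√10022 = 0.039996.
t = -0.086 / 0.039996 = -2.1502.
df = n − 2 = 580.
One-sided p ≈ 0.0160, which is < 0.05, so reject H₀.
There is evidence that the true slope on driver age is negative.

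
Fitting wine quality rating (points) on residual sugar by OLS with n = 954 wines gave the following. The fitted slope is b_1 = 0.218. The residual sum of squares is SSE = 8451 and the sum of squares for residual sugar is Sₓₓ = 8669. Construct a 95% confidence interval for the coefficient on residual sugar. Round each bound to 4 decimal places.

MSE = SSE/(n − 2) = 8451/952 = 8.8771.
SE(b_1) = √(MSE/Sₓₓ) = √(8.8771/8669) = 0.0320001.
df = n − 2 = 952.
t* = t_{0.025, 952} = 1.962459.
Margin = t* × SE = 1.962459 × 0.0320001 = 0.062799.
CI: 0.218 ± 0.062799 → (0.1552, 0.2808).
With 95% confidence, each one-unit increase in residual sugar is associated with a change of between 0.1552 and 0.2808 points in wine quality rating.

(0.1552, 0.2808)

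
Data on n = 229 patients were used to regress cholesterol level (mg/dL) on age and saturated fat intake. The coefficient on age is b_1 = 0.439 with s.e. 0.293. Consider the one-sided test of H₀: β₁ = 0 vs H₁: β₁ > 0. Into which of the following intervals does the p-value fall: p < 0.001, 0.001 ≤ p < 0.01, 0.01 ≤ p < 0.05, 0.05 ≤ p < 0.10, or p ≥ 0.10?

0.05 ≤ p < 0.10

t = 0.439 / 0.293 = 1.498.
df = n − k − 1 = 229 − 2 − 1 = 226.
One-sided p = P(T_{226} > t) ≈ 0.0677.
So 0.05 ≤ p < 0.10.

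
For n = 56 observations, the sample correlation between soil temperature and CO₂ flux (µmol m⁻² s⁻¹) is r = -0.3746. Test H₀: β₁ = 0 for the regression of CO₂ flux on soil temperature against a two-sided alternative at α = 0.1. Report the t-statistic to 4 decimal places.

t = r·√(n − 2)/√(1 − r²) = -0.3746·√54/√0.859675 = -2.9689.
df = n − 2 = 54.
Two-sided p ≈ 0.0044, which is < 0.1, so reject H₀.
There is evidence of a linear association between soil temperature and CO₂ flux.

t = -2.9689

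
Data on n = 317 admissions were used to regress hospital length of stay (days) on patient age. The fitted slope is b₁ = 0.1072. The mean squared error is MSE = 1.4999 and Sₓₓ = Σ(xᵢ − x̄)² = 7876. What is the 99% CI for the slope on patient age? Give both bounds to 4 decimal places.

(0.0714, 0.1430)

SE(b₁) = √(MSE/Sₓₓ) = √(1.4999/7876) = 0.0138.
df = n − 2 = 315.
t* = t_{0.005, 315} = 2.591527.
Margin = t* × SE = 2.591527 × 0.0138 = 0.035763.
CI: 0.1072 ± 0.035763 → (0.0714, 0.1430).
With 99% confidence, each one-unit increase in patient age is associated with a change of between 0.0714 and 0.1430 days in hospital length of stay.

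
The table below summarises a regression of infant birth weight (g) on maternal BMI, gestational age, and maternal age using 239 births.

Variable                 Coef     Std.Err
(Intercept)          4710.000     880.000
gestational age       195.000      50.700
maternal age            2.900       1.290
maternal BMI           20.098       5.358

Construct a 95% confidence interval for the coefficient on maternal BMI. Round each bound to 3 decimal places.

Read off: b = 20.098, SE = 5.358 for maternal BMI.
df = n − k − 1 = 239 − 3 − 1 = 235.
t* = t_{0.025, 235} = 1.97011.
Margin = t* × SE = 1.97011 × 5.358 = 10.55585.
CI: 20.098 ± 10.55585 → (9.542, 30.654).

(9.542, 30.654)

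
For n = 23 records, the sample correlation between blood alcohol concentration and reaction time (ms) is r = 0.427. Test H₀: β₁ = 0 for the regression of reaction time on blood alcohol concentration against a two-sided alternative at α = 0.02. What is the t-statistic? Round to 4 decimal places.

t = 2.1640

t = r·√(n − 2)/√(1 − r²) = 0.427·√21/√0.817671 = 2.1640.
df = n − 2 = 21.
Two-sided p ≈ 0.0421, which is ≥ 0.02, so fail to reject H₀.
The data do not give significant evidence of a linear association between blood alcohol concentration and reaction time.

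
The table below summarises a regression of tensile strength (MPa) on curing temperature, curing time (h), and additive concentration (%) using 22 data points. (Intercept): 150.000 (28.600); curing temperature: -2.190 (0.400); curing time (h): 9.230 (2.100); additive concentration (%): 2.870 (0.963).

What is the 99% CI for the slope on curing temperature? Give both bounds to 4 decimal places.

Read off: b = -2.190, SE = 0.400 for curing temperature.
df = n − k − 1 = 22 − 3 − 1 = 18.
t* = t_{0.005, 18} = 2.87844.
Margin = t* × SE = 2.87844 × 0.400 = 1.151376.
CI: -2.190 ± 1.151376 → (-3.3414, -1.0386).

(-3.3414, -1.0386)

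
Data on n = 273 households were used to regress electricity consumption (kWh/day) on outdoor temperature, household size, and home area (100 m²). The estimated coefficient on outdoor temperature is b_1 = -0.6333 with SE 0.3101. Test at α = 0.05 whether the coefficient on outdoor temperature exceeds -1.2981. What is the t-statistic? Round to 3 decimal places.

H₀: β₁ = -1.2981 vs H₁: β₁ > -1.2981.
t = (b_1 − β₁⁰)/SE = (-0.6333 − (-1.2981)) / 0.3101 = 2.144.
df = n − k − 1 = 273 − 3 − 1 = 269.
One-sided p ≈ 0.0165, which is < 0.05, so reject H₀.
There is evidence that the true slope on outdoor temperature exceeds -1.2981 kWh/day per unit, holding the other predictors fixed.

t = 2.144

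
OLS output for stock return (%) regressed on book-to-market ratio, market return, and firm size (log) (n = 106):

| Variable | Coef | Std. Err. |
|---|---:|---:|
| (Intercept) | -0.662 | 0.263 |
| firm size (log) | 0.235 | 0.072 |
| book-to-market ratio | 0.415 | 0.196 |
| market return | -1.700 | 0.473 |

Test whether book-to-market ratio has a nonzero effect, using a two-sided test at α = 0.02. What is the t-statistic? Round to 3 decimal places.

Read off: b = 0.415, SE = 0.196 for book-to-market ratio.
H₀: β₁ = 0 vs H₁: β₁ ≠ 0.
t = 0.415 / 0.196 = 2.117.
df = n − k − 1 = 106 − 3 − 1 = 102.
Two-sided p ≈ 0.0367, which is ≥ 0.02, so fail to reject H₀.
The data do not give significant evidence of an association between book-to-market ratio and stock return, after adjusting for the other predictors.

t = 2.117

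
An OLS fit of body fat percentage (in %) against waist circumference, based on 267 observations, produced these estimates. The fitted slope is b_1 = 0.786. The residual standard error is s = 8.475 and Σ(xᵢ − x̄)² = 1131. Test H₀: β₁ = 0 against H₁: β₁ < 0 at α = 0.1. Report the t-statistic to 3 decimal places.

SE(b_1) = s/√Sₓₓ = 8.475/√1131 = 0.252005.
t = 0.786 / 0.252005 = 3.119.
df = n − 2 = 265.
One-sided p ≈ 0.9990, which is ≥ 0.1, so fail to reject H₀.
The data do not give significant evidence that the true slope on waist circumference is negative.

t = 3.119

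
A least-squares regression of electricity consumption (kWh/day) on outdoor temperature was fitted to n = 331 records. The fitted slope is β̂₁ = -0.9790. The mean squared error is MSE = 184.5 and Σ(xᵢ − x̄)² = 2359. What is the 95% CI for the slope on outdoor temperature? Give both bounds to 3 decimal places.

(-1.529, -0.429)

SE(β̂₁) = √(MSE/Sₓₓ) = √(184.5/2359) = 0.279662.
df = n − 2 = 329.
t* = t_{0.025, 329} = 1.967201.
Margin = t* × SE = 1.967201 × 0.279662 = 0.55015.
CI: -0.9790 ± 0.55015 → (-1.529, -0.429).
With 95% confidence, each one-unit increase in outdoor temperature is associated with a change of between -1.529 and -0.429 kWh/day in electricity consumption.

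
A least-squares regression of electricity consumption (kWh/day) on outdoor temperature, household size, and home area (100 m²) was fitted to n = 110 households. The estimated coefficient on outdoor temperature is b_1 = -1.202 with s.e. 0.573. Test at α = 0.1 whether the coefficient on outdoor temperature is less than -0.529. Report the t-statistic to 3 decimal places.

t = -1.175

H₀: β₁ = -0.529 vs H₁: β₁ < -0.529.
t = (b_1 − β₁⁰)/SE = (-1.202 − (-0.529)) / 0.573 = -1.175.
df = n − k − 1 = 110 − 3 − 1 = 106.
One-sided p ≈ 0.1214, which is ≥ 0.1, so fail to reject H₀.
The data do not give significant evidence that the true slope on outdoor temperature is below -0.529 kWh/day per unit, holding the other predictors fixed.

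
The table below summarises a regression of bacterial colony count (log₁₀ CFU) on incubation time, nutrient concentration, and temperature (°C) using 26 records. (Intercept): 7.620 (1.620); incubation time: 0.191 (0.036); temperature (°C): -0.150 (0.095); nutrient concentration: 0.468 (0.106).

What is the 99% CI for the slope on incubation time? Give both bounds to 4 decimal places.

Read off: b = 0.191, SE = 0.036 for incubation time.
df = n − k − 1 = 26 − 3 − 1 = 22.
t* = t_{0.005, 22} = 2.818756.
Margin = t* × SE = 2.818756 × 0.036 = 0.101475.
CI: 0.191 ± 0.101475 → (0.0895, 0.2925).

(0.0895, 0.2925)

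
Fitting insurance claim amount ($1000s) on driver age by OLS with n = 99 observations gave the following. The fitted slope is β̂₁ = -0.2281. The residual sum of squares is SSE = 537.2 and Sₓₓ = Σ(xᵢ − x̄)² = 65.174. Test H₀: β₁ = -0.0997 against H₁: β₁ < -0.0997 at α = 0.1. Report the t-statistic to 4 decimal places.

MSE = SSE/(n − 2) = 537.2/97 = 5.53814.
SE(β̂₁) = √(MSE/Sₓₓ) = √(5.53814/65.174) = 0.291504.
t = (-0.2281 − (-0.0997)) / 0.291504 = -0.4405.
df = n − 2 = 97.
One-sided p ≈ 0.3303, which is ≥ 0.1, so fail to reject H₀.
The data do not give significant evidence that the true slope on driver age is below -0.0997 $1000s per unit.

t = -0.4405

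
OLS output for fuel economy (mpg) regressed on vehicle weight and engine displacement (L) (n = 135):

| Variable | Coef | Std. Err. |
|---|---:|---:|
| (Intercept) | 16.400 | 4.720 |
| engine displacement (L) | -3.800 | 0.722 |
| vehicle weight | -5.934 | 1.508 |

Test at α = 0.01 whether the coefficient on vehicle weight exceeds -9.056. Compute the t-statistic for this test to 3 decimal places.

t = 2.070

Read off: b = -5.934, SE = 1.508 for vehicle weight.
H₀: β₁ = -9.056 vs H₁: β₁ > -9.056.
t = (-5.934 − (-9.056)) / 1.508 = 2.070.
df = n − k − 1 = 135 − 2 − 1 = 132.
One-sided p ≈ 0.0202, which is ≥ 0.01, so fail to reject H₀.
The data do not give significant evidence that the true slope on vehicle weight exceeds -9.056 mpg per unit, holding the other predictors fixed.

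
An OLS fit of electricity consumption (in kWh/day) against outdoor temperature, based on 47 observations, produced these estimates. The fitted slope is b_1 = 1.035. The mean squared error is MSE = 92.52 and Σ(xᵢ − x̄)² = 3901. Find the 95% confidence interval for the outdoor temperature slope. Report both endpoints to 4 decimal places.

(0.7248, 1.3452)

SE(b_1) = √(MSE/Sₓₓ) = √(92.52/3901) = 0.154003.
df = n − 2 = 45.
t* = t_{0.025, 45} = 2.014103.
Margin = t* × SE = 2.014103 × 0.154003 = 0.310178.
CI: 1.035 ± 0.310178 → (0.7248, 1.3452).
With 95% confidence, each one-unit increase in outdoor temperature is associated with a change of between 0.7248 and 1.3452 kWh/day in electricity consumption.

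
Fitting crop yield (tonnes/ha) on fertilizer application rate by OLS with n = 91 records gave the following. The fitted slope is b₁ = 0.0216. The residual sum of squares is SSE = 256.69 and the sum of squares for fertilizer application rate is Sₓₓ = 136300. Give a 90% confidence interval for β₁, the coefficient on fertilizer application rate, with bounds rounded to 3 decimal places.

MSE = SSE/(n − 2) = 256.69/89 = 2.88416.
SE(b₁) = √(MSE/Sₓₓ) = √(2.88416/136300) = 0.00460004.
df = n − 2 = 89.
t* = t_{0.05, 89} = 1.662155.
Margin = t* × SE = 1.662155 × 0.00460004 = 0.00765.
CI: 0.0216 ± 0.00765 → (0.014, 0.029).
With 90% confidence, each one-unit increase in fertilizer application rate is associated with a change of between 0.014 and 0.029 tonnes/ha in crop yield.

(0.014, 0.029)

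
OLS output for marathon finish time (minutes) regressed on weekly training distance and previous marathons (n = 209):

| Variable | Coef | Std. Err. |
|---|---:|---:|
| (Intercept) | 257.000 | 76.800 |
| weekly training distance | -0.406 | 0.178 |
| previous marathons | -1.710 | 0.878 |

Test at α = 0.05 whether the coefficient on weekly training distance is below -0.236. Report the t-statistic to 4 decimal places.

t = -0.9551

Read off: b = -0.406, SE = 0.178 for weekly training distance.
H₀: β₁ = -0.236 vs H₁: β₁ < -0.236.
t = (-0.406 − (-0.236)) / 0.178 = -0.9551.
df = n − k − 1 = 209 − 2 − 1 = 206.
One-sided p ≈ 0.1703, which is ≥ 0.05, so fail to reject H₀.
The data do not give significant evidence that the true slope on weekly training distance is below -0.236 minutes per unit, holding the other predictors fixed.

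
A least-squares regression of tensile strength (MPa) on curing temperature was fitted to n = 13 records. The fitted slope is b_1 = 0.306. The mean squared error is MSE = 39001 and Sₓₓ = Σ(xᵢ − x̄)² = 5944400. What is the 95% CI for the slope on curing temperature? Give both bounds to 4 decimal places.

SE(b_1) = √(MSE/Sₓₓ) = √(39001/5944400) = 0.0809998.
df = n − 2 = 11.
t* = t_{0.025, 11} = 2.200985.
Margin = t* × SE = 2.200985 × 0.0809998 = 0.178279.
CI: 0.306 ± 0.178279 → (0.1277, 0.4843).
With 95% confidence, each one-unit increase in curing temperature is associated with a change of between 0.1277 and 0.4843 MPa in tensile strength.

(0.1277, 0.4843)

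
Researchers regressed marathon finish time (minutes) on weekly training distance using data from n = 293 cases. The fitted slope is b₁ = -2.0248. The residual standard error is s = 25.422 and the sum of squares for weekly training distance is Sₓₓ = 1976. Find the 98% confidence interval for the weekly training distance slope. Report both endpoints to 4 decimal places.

SE(b₁) = s/√Sₓₓ = 25.422/√1976 = 0.571895.
df = n − 2 = 291.
t* = t_{0.01, 291} = 2.33923.
Margin = t* × SE = 2.33923 × 0.571895 = 1.337794.
CI: -2.0248 ± 1.337794 → (-3.3626, -0.6870).
With 98% confidence, each one-unit increase in weekly training distance is associated with a change of between -3.3626 and -0.6870 minutes in marathon finish time.

(-3.3626, -0.6870)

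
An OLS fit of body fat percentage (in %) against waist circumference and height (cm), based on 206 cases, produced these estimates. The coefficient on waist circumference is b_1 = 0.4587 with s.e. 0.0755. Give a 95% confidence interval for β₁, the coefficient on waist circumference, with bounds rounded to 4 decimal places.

df = n − k − 1 = 206 − 2 − 1 = 203.
t* = t_{0.025, 203} = 1.971719.
Margin = t* × SE = 1.971719 × 0.0755 = 0.148865.
CI: 0.4587 ± 0.148865 → (0.3098, 0.6076).
With 95% confidence, each one-unit increase in waist circumference is associated with a change of between 0.3098 and 0.6076 % in body fat percentage, holding the other predictors fixed.

(0.3098, 0.6076)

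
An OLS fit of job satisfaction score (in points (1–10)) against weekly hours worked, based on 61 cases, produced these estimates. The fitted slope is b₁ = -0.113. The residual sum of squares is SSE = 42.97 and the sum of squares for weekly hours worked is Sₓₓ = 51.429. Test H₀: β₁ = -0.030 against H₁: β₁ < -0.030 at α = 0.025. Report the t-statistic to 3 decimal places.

t = -0.697

MSE = SSE/(n − 2) = 42.97/59 = 0.728305.
SE(b₁) = √(MSE/Sₓₓ) = √(0.728305/51.429) = 0.119002.
t = (-0.113 − (-0.030)) / 0.119002 = -0.697.
df = n − 2 = 59.
One-sided p ≈ 0.2441, which is ≥ 0.025, so fail to reject H₀.
The data do not give significant evidence that the true slope on weekly hours worked is below -0.030 points (1–10) per unit.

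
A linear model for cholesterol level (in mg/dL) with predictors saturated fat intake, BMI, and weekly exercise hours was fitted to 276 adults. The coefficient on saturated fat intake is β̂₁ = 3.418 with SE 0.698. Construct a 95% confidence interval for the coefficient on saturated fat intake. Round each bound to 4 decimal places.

(2.0438, 4.7922)

df = n − k − 1 = 276 − 3 − 1 = 272.
t* = t_{0.025, 272} = 1.968724.
Margin = t* × SE = 1.968724 × 0.698 = 1.374169.
CI: 3.418 ± 1.374169 → (2.0438, 4.7922).
With 95% confidence, each one-unit increase in saturated fat intake is associated with a change of between 2.0438 and 4.7922 mg/dL in cholesterol level, holding the other predictors fixed.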